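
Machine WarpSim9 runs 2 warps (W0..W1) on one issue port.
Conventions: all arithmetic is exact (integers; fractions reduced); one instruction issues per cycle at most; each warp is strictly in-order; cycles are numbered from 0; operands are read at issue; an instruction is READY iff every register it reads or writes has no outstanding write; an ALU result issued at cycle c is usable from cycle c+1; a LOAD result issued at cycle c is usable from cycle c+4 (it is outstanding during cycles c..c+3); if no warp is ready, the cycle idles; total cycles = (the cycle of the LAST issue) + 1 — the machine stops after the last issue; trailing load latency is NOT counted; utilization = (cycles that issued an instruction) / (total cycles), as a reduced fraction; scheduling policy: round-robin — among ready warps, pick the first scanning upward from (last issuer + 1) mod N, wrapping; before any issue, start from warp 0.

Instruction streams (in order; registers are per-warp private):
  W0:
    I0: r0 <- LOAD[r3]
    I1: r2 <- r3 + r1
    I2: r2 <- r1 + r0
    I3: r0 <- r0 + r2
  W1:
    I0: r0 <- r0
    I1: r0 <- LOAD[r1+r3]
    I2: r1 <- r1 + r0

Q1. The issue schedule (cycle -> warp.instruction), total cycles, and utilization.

cycle 0: W0.I0
cycle 1: W1.I0
cycle 2: W0.I1
cycle 3: W1.I1
cycle 4: W0.I2
cycle 5: W0.I3
cycle 6: idle
cycle 7: W1.I2

Answer: 8 cycles, utilization 7/8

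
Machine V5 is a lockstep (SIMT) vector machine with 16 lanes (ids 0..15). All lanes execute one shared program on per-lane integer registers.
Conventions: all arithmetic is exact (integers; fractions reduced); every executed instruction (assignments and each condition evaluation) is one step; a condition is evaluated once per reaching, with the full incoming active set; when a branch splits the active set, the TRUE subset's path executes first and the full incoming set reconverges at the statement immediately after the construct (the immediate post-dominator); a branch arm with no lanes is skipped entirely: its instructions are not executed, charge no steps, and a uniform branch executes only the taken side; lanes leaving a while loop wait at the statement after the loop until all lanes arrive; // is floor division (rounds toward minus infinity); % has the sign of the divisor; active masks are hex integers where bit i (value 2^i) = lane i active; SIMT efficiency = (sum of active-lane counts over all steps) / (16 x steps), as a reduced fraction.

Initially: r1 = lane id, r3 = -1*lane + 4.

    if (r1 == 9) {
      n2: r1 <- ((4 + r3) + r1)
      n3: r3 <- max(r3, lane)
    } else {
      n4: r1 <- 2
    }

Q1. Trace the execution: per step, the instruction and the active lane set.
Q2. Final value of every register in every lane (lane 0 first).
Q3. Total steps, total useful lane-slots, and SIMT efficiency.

step 0: eval (r1 == 9)               0xffff
step 1: r1 <- ((4 + r3) + r1)        0x0200
step 2: r3 <- max(r3, lane)          0x0200
step 3: r1 <- 2                      0xfdff

Answer: 4 steps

r1: 2,2,2,2,2,2,2,2,2,8,2,2,2,2,2,2
r3: 4,3,2,1,0,-1,-2,-3,-4,9,-6,-7,-8,-9,-10,-11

steps = 4; useful = 33; efficiency = 33/64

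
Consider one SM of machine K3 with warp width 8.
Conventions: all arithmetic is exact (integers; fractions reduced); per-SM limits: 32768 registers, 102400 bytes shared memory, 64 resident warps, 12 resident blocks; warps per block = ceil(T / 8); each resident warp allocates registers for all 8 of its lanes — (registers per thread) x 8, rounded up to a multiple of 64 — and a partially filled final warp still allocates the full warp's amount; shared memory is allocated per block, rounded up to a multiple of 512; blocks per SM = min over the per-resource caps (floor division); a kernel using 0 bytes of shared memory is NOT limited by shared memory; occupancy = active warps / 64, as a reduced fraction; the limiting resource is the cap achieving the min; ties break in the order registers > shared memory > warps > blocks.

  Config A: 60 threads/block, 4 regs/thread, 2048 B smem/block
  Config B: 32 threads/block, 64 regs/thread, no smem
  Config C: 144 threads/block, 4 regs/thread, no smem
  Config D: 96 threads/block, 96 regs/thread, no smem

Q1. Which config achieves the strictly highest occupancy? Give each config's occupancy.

occupancies: A 1, B 3/4, C 27/32, D 9/16

Answer: A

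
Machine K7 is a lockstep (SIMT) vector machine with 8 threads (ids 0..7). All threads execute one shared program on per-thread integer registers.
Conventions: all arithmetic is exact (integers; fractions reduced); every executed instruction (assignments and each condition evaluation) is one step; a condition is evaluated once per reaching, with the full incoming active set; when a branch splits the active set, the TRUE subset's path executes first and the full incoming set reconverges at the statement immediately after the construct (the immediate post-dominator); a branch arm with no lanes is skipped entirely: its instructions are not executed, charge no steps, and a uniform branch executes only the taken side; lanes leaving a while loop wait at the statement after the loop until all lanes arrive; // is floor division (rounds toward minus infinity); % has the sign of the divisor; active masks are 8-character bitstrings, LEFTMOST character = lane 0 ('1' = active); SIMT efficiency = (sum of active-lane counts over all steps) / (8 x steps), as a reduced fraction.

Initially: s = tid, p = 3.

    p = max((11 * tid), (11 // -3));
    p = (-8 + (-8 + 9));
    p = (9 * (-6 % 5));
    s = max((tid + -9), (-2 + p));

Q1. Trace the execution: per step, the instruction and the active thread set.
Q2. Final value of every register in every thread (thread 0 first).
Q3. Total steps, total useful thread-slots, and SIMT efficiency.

step 0: p <- max((11 * tid), (11 // -3)) 11111111
step 1: p <- (-8 + (-8 + 9))         11111111
step 2: p <- (9 * (-6 % 5))          11111111
step 3: s <- max((tid + -9), (-2 + p)) 11111111

Answer: 4 steps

s: 34,34,34,34,34,34,34,34
p: 36,36,36,36,36,36,36,36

steps = 4; useful = 32; efficiency = 32/32 = 1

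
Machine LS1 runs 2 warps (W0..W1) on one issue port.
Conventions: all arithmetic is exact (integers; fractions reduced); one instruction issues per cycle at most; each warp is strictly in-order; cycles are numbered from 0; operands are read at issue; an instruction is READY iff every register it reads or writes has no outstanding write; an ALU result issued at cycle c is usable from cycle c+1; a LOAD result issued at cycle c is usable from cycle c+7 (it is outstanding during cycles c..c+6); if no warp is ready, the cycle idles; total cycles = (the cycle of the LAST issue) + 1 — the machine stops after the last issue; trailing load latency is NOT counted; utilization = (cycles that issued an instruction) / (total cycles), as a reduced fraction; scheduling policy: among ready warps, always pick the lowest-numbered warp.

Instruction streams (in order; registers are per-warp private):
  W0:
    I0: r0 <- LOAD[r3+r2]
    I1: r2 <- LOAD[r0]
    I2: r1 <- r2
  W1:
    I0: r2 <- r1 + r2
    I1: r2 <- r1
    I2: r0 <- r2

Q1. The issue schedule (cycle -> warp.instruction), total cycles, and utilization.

cycle 0: W0.I0
cycle 1: W1.I0
cycle 2: W1.I1
cycle 3: W1.I2
cycle 4: idle
cycle 5: idle
cycle 6: idle
cycle 7: W0.I1
cycle 8: idle
cycle 9: idle
cycle 10: idle
cycle 11: idle
cycle 12: idle
cycle 13: idle
cycle 14: W0.I2

Answer: 15 cycles, utilization 2/5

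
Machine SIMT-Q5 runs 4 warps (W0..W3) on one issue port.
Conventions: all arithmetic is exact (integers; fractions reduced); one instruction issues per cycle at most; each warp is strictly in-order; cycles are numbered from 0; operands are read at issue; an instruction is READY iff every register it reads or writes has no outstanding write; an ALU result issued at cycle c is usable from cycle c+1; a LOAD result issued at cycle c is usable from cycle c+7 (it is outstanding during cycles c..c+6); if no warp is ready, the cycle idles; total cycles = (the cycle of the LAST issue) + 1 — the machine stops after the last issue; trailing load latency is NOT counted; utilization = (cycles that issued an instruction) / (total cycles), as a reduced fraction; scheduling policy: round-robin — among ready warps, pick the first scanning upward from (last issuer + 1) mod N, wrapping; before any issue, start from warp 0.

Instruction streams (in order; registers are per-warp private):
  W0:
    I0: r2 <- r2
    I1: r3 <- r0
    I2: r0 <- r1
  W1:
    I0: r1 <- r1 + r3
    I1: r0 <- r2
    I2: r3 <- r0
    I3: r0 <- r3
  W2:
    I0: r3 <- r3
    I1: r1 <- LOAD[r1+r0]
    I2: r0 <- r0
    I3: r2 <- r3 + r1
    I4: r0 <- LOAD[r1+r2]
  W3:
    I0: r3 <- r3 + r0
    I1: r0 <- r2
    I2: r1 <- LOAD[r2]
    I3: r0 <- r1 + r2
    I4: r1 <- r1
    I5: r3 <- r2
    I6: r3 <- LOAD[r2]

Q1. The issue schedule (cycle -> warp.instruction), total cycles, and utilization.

cycle 0: W0.I0
cycle 1: W1.I0
cycle 2: W2.I0
cycle 3: W3.I0
cycle 4: W0.I1
cycle 5: W1.I1
cycle 6: W2.I1
cycle 7: W3.I1
cycle 8: W0.I2
cycle 9: W1.I2
cycle 10: W2.I2
cycle 11: W3.I2
cycle 12: W1.I3
cycle 13: W2.I3
cycle 14: W2.I4
cycle 15: idle
cycle 16: idle
cycle 17: idle
cycle 18: W3.I3
cycle 19: W3.I4
cycle 20: W3.I5
cycle 21: W3.I6

Answer: 22 cycles, utilization 19/22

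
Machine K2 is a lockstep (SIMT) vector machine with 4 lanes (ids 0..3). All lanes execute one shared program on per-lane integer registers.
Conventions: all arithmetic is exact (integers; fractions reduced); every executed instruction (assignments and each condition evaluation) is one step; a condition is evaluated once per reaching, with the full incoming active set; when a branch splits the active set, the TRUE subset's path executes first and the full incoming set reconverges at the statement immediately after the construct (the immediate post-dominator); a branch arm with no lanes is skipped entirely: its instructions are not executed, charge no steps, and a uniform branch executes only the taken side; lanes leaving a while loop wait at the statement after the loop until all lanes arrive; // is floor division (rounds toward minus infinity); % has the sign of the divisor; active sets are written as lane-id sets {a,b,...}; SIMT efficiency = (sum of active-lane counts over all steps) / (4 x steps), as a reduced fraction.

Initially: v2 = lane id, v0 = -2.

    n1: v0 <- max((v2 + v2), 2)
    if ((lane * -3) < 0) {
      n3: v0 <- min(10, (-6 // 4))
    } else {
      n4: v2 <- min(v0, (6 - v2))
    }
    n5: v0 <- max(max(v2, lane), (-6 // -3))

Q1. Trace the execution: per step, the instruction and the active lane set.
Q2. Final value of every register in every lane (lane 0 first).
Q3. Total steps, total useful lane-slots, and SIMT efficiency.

step 0: v0 <- max((v2 + v2), 2)      {0,1,2,3}
step 1: eval ((lane * -3) < 0)       {0,1,2,3}
step 2: v0 <- min(10, (-6 // 4))     {1,2,3}
step 3: v2 <- min(v0, (6 - v2))      {0}
step 4: v0 <- max(max(v2, lane), (-6 // -3)) {0,1,2,3}

Answer: 5 steps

v2: 2,1,2,3
v0: 2,2,2,3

steps = 5; useful = 16; efficiency = 16/20 = 4/5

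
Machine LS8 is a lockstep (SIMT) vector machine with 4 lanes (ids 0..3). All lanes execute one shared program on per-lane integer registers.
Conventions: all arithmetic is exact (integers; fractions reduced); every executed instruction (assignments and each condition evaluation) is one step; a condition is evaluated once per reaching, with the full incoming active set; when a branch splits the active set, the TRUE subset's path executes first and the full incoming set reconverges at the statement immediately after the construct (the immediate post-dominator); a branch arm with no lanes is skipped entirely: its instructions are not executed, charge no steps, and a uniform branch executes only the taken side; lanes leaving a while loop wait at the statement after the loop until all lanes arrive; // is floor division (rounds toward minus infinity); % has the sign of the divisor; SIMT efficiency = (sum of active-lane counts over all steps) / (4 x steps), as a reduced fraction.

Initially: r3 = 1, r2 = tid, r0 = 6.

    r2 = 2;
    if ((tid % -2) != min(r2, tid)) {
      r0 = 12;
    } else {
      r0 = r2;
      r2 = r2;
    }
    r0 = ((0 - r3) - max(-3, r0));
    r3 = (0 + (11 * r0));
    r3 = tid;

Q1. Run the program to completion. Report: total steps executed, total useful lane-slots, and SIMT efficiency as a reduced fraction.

Answer: 8 steps, 25 useful, 25/32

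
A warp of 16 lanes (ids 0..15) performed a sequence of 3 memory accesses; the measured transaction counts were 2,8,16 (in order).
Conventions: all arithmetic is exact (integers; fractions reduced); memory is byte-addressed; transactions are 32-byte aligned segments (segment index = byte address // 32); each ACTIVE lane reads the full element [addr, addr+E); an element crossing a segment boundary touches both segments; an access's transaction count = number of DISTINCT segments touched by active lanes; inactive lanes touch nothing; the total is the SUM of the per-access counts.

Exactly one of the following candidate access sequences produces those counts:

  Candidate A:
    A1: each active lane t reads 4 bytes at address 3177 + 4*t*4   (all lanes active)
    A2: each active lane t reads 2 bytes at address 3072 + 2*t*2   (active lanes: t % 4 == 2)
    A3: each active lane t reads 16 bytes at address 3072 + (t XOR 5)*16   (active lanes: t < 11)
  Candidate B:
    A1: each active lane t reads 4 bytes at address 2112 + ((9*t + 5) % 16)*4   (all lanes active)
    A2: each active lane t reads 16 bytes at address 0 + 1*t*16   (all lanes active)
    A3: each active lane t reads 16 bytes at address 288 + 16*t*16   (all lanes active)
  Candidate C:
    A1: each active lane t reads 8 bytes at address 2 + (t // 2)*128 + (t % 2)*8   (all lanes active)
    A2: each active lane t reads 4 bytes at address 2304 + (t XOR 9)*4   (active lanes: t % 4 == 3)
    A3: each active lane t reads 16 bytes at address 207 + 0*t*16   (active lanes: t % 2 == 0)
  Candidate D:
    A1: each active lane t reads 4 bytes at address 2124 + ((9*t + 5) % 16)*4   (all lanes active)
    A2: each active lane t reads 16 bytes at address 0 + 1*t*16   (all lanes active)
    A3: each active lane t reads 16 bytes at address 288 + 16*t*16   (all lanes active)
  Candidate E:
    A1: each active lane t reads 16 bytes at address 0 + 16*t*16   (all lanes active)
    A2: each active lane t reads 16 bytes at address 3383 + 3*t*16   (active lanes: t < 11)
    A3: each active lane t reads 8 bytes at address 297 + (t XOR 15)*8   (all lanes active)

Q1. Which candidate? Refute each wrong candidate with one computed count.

A: A1 gives 8 transactions, not 2
C: A1 gives 8 transactions, not 2
D: A1 gives 3 transactions, not 2
E: A1 gives 16 transactions, not 2
B: all counts match (2,8,16)

Answer: B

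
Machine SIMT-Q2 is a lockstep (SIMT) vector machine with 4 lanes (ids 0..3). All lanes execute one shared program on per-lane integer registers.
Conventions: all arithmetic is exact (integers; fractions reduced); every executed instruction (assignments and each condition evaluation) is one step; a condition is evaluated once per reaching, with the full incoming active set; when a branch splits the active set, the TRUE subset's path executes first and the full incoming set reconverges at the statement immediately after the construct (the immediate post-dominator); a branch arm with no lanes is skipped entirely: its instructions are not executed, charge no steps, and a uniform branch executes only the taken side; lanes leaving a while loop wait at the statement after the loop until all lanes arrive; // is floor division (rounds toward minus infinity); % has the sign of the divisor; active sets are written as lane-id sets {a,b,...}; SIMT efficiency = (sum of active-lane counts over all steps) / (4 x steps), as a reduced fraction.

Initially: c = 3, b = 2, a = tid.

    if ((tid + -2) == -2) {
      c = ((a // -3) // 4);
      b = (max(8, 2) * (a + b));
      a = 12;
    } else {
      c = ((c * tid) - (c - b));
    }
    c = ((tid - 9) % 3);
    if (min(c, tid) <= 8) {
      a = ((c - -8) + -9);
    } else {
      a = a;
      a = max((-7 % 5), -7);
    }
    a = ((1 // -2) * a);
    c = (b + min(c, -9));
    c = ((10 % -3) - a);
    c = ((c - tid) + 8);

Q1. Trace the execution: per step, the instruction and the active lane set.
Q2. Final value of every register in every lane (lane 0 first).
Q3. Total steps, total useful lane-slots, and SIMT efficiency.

step 0: eval ((tid + -2) == -2)      {0,1,2,3}
step 1: c <- ((a // -3) // 4)        {0}
step 2: b <- (max(8, 2) * (a + b))   {0}
step 3: a <- 12                      {0}
step 4: c <- ((c * tid) - (c - b))   {1,2,3}
step 5: c <- ((tid - 9) % 3)         {0,1,2,3}
step 6: eval (min(c, tid) <= 8)      {0,1,2,3}
step 7: a <- ((c - -8) + -9)         {0,1,2,3}
step 8: a <- ((1 // -2) * a)         {0,1,2,3}
step 9: c <- (b + min(c, -9))        {0,1,2,3}
step 10: c <- ((10 % -3) - a)         {0,1,2,3}
step 11: c <- ((c - tid) + 8)         {0,1,2,3}

Answer: 12 steps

c: 5,5,5,2
b: 16,2,2,2
a: 1,0,-1,1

steps = 12; useful = 38; efficiency = 38/48 = 19/24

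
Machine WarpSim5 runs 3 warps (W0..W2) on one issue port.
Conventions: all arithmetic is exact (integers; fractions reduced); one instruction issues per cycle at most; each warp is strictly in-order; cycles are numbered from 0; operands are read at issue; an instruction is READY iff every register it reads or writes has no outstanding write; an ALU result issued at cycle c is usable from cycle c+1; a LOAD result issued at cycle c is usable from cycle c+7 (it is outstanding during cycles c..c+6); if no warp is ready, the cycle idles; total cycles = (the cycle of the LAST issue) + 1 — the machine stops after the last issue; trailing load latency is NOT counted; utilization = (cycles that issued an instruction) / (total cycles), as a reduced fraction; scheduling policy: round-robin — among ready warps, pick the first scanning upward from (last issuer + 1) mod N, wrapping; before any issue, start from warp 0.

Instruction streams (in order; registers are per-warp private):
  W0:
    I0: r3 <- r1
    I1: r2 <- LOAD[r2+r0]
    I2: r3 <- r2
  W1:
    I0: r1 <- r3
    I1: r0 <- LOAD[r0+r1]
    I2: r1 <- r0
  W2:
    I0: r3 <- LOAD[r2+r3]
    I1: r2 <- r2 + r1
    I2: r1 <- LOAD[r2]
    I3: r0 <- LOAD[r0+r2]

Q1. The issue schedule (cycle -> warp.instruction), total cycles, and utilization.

cycle 0: W0.I0
cycle 1: W1.I0
cycle 2: W2.I0
cycle 3: W0.I1
cycle 4: W1.I1
cycle 5: W2.I1
cycle 6: W2.I2
cycle 7: W2.I3
cycle 8: idle
cycle 9: idle
cycle 10: W0.I2
cycle 11: W1.I2

Answer: 12 cycles, utilization 5/6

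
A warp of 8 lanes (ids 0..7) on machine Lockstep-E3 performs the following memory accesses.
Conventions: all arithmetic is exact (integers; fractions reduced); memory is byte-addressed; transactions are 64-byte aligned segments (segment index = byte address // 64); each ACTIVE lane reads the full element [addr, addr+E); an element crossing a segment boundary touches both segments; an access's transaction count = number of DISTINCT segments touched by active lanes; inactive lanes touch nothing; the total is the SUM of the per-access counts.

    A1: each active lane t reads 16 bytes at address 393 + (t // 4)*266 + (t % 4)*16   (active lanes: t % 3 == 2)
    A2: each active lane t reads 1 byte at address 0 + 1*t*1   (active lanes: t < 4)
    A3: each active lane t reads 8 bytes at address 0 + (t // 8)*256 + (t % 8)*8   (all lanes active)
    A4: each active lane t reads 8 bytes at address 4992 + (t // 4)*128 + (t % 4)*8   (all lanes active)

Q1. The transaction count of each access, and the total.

A1: 2 transactions
A2: 1 transaction
A3: 1 transaction
A4: 2 transactions

Answer: 2,1,1,2; total 6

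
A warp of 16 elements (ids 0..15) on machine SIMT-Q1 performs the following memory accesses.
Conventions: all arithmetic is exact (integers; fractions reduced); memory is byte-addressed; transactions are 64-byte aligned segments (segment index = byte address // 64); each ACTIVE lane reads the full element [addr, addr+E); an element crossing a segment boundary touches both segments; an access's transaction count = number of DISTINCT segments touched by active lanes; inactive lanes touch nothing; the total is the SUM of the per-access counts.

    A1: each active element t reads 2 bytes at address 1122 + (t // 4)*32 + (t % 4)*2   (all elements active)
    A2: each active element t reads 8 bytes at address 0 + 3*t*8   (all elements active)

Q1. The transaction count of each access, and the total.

A1: 3 transactions
A2: 6 transactions

Answer: 3,6; total 9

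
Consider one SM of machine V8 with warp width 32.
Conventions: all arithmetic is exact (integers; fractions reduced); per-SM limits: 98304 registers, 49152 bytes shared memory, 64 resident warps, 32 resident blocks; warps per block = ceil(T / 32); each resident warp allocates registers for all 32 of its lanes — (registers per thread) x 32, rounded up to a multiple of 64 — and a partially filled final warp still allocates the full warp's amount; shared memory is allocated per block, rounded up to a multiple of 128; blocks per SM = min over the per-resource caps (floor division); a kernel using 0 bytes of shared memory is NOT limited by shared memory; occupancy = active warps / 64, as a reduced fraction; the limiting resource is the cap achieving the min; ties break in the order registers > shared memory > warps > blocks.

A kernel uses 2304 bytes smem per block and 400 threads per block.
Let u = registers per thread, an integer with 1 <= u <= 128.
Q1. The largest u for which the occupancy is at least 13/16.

Answer: u = 58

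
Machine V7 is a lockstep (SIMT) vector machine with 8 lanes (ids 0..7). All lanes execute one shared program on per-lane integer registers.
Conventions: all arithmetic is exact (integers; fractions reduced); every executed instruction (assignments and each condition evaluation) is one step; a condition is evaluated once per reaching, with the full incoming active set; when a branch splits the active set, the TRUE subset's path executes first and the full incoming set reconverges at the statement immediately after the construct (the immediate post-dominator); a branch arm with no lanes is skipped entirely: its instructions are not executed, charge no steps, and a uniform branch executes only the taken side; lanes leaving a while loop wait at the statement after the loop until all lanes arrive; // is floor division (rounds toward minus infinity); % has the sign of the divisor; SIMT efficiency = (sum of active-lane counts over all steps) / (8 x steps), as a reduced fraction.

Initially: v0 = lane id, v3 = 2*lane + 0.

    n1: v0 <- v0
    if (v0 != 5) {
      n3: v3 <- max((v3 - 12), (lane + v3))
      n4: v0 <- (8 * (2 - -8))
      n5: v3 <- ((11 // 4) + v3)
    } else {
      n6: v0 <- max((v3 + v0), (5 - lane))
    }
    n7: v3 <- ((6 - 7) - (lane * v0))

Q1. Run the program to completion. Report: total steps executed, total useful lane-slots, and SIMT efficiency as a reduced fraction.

Answer: 7 steps, 46 useful, 23/28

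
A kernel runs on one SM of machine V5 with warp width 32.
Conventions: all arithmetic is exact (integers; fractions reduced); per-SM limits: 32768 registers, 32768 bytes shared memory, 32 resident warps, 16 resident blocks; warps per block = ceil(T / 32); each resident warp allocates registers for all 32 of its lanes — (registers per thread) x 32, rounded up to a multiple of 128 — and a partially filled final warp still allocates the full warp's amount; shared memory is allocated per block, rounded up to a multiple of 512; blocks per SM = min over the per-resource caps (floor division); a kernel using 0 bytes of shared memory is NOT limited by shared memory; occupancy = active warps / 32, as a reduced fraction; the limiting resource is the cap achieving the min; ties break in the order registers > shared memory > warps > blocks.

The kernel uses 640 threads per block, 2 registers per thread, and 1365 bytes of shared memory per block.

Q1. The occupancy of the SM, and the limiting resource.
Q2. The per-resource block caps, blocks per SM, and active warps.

Answer: occupancy 5/8, limited by warps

registers: 12 blocks
shared memory: 21 blocks
warps: 1 block
blocks: 16 blocks

Answer: 1 block, 20 active warps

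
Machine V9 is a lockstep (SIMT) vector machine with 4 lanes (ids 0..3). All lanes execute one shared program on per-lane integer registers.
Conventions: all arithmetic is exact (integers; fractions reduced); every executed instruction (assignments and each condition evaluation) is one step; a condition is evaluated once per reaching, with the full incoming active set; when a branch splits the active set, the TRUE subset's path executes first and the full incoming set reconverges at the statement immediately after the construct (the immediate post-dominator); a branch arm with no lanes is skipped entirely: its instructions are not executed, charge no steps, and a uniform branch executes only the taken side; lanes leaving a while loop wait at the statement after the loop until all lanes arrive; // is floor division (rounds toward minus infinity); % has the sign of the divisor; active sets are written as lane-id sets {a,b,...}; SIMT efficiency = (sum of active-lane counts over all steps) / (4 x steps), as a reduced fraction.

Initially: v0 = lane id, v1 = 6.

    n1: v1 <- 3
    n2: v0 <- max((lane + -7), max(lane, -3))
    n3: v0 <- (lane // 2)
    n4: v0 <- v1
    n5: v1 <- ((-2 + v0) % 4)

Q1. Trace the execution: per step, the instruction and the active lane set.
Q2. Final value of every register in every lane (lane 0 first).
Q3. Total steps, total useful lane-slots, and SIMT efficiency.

step 0: v1 <- 3                      {0,1,2,3}
step 1: v0 <- max((lane + -7), max(lane, -3)) {0,1,2,3}
step 2: v0 <- (lane // 2)            {0,1,2,3}
step 3: v0 <- v1                     {0,1,2,3}
step 4: v1 <- ((-2 + v0) % 4)        {0,1,2,3}

Answer: 5 steps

v0: 3,3,3,3
v1: 1,1,1,1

steps = 5; useful = 20; efficiency = 20/20 = 1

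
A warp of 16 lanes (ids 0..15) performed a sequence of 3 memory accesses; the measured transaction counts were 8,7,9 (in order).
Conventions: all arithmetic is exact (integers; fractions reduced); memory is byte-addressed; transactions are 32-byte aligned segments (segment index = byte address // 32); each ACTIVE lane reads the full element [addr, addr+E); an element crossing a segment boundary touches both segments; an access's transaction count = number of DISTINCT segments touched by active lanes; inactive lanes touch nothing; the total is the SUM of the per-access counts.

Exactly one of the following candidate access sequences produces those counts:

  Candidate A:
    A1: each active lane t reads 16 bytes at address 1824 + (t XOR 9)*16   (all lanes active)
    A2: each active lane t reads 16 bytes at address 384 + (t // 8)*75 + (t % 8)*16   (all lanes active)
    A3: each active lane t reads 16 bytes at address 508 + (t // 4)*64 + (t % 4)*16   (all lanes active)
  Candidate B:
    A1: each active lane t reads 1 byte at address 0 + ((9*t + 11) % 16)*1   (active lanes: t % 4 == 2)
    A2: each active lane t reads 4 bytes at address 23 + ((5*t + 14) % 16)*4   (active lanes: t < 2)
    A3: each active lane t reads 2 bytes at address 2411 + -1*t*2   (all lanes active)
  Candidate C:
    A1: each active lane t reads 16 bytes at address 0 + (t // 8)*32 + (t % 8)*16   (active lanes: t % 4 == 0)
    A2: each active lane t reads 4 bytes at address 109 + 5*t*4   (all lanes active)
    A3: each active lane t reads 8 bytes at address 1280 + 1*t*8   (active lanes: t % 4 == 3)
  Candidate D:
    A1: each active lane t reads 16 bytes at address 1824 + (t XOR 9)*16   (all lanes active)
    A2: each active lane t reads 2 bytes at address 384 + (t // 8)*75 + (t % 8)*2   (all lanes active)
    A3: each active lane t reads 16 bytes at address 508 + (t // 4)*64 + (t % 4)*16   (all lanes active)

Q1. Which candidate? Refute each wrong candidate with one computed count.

B: A1 gives 1 transaction, not 8
C: A1 gives 4 transactions, not 8
D: A2 gives 2 transactions, not 7
A: all counts match (8,7,9)

Answer: A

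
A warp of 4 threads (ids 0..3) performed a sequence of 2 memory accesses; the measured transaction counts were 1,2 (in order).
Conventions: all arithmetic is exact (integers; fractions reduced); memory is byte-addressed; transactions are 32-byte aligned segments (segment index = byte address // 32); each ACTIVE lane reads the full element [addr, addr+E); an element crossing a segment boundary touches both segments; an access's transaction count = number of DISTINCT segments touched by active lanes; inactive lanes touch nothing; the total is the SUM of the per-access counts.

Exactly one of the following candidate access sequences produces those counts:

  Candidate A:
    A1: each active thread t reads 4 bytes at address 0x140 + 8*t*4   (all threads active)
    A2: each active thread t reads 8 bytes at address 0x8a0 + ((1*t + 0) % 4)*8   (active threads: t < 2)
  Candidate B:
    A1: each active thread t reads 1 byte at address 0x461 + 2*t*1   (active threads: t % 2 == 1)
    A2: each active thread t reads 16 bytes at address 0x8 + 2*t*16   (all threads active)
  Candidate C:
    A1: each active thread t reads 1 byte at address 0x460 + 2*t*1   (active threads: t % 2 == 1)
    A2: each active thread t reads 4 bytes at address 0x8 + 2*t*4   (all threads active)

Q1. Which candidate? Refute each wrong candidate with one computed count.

A: A1 gives 4 transactions, not 1
B: A2 gives 4 transactions, not 2
C: all counts match (1,2)

Answer: C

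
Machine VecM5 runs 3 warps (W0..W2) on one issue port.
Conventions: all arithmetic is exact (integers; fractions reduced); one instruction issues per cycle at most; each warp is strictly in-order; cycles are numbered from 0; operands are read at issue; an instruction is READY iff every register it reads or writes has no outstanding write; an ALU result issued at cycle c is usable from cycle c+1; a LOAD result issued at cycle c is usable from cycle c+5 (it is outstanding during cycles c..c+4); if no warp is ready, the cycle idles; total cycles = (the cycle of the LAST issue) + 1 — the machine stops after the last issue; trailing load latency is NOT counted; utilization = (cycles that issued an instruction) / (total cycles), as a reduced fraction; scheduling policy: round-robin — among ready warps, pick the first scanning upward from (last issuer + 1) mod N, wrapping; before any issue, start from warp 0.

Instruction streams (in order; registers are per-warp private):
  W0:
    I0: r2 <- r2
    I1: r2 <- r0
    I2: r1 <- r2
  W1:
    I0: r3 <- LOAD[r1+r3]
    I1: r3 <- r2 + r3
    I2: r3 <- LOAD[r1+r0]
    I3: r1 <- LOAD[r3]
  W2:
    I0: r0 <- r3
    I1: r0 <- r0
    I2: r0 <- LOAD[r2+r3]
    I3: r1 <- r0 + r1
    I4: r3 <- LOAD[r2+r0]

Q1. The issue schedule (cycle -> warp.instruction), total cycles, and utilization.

cycle 0: W0.I0
cycle 1: W1.I0
cycle 2: W2.I0
cycle 3: W0.I1
cycle 4: W2.I1
cycle 5: W0.I2
cycle 6: W1.I1
cycle 7: W2.I2
cycle 8: W1.I2
cycle 9: idle
cycle 10: idle
cycle 11: idle
cycle 12: W2.I3
cycle 13: W1.I3
cycle 14: W2.I4

Answer: 15 cycles, utilization 4/5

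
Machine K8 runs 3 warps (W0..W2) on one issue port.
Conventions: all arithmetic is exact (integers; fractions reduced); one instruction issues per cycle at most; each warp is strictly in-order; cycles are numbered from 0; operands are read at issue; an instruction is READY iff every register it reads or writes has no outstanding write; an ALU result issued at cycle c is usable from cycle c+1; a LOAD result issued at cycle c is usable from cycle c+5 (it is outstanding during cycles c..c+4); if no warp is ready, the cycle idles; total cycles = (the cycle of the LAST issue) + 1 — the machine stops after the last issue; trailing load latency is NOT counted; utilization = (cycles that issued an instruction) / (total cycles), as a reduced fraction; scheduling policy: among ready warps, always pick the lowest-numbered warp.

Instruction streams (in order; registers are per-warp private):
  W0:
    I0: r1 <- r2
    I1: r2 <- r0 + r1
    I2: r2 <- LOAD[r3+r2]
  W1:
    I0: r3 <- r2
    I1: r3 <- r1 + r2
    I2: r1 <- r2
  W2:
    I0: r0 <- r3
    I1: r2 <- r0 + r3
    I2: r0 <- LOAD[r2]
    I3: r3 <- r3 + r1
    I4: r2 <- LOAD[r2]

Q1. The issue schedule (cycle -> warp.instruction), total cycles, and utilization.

cycle 0: W0.I0
cycle 1: W0.I1
cycle 2: W0.I2
cycle 3: W1.I0
cycle 4: W1.I1
cycle 5: W1.I2
cycle 6: W2.I0
cycle 7: W2.I1
cycle 8: W2.I2
cycle 9: W2.I3
cycle 10: W2.I4

Answer: 11 cycles, utilization 1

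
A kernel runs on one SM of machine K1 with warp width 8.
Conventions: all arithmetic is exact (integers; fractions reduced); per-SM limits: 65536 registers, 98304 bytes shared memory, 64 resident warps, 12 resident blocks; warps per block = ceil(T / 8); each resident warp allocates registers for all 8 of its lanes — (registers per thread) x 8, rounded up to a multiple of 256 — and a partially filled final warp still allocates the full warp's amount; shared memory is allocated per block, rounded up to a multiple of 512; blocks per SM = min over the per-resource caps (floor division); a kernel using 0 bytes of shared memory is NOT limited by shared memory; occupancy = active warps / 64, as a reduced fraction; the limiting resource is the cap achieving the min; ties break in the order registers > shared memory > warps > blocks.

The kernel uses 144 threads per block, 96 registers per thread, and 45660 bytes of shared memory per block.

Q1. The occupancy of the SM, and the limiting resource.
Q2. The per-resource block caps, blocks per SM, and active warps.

Answer: occupancy 9/16, limited by shared memory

registers: 4 blocks
shared memory: 2 blocks
warps: 3 blocks
blocks: 12 blocks

Answer: 2 blocks, 36 active warps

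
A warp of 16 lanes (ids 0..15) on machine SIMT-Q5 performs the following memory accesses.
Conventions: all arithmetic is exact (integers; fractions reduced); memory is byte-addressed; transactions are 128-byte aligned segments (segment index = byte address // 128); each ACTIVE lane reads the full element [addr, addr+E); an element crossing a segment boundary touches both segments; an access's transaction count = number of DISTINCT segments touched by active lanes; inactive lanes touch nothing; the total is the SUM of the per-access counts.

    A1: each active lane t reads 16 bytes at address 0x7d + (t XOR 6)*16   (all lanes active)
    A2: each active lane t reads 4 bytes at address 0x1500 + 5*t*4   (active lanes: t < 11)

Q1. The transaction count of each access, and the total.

A1: 3 transactions
A2: 2 transactions

Answer: 3,2; total 5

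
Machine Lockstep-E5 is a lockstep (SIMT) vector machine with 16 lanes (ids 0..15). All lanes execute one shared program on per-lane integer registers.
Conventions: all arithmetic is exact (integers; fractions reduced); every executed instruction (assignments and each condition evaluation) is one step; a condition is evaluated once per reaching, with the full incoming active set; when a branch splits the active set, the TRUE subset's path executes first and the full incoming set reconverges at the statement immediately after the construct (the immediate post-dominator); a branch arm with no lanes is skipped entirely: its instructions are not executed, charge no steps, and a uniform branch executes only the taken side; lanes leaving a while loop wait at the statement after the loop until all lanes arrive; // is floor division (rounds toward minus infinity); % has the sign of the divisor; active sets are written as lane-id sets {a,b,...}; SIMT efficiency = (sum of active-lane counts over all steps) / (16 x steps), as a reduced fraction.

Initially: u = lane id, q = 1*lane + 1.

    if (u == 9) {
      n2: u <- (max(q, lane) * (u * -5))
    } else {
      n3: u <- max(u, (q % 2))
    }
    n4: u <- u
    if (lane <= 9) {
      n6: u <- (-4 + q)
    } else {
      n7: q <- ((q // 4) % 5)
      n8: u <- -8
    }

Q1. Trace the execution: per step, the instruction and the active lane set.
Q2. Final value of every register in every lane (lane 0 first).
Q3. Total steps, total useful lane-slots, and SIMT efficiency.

step 0: eval (u == 9)                {0,1,2,3,4,5,6,7,8,9,10,11,12,13,14,15}
step 1: u <- (max(q, lane) * (u * -5)) {9}
step 2: u <- max(u, (q % 2))         {0,1,2,3,4,5,6,7,8,10,11,12,13,14,15}
step 3: u <- u                       {0,1,2,3,4,5,6,7,8,9,10,11,12,13,14,15}
step 4: eval (lane <= 9)             {0,1,2,3,4,5,6,7,8,9,10,11,12,13,14,15}
step 5: u <- (-4 + q)                {0,1,2,3,4,5,6,7,8,9}
step 6: q <- ((q // 4) % 5)          {10,11,12,13,14,15}
step 7: u <- -8                      {10,11,12,13,14,15}

Answer: 8 steps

u: -3,-2,-1,0,1,2,3,4,5,6,-8,-8,-8,-8,-8,-8
q: 1,2,3,4,5,6,7,8,9,10,2,3,3,3,3,4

steps = 8; useful = 86; efficiency = 86/128 = 43/64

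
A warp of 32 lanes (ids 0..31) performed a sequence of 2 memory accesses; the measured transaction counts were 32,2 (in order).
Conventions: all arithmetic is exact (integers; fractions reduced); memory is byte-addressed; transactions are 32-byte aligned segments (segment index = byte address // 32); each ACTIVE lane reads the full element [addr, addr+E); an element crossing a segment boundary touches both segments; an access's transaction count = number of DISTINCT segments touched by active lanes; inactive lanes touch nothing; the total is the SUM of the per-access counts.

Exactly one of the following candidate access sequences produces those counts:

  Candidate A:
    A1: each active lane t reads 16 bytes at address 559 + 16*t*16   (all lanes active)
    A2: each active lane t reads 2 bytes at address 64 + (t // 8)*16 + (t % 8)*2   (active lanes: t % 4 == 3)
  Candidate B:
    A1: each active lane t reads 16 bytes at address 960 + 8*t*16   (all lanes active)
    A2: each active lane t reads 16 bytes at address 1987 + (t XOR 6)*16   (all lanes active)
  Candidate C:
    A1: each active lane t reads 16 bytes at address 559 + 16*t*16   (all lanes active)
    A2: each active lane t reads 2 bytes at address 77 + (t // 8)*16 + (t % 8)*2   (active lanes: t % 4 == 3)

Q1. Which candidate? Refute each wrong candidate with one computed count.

B: A2 gives 17 transactions, not 2
C: A2 gives 3 transactions, not 2
A: all counts match (32,2)

Answer: A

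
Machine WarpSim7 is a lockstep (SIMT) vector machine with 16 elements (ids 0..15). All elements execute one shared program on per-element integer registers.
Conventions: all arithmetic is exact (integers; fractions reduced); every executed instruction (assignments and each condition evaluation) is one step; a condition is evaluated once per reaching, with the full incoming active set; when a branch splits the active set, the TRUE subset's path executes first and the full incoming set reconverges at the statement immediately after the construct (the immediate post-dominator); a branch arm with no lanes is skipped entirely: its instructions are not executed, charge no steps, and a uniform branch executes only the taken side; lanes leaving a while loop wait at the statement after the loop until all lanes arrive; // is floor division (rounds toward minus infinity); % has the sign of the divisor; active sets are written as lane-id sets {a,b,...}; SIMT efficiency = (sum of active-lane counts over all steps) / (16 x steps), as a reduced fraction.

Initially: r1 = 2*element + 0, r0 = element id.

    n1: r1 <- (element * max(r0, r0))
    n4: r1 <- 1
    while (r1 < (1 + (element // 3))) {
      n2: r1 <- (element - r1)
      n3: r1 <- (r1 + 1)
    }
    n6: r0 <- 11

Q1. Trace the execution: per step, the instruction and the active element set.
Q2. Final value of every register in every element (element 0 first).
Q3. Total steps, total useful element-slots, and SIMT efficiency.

step 0: r1 <- (element * max(r0, r0)) {0,1,2,3,4,5,6,7,8,9,10,11,12,13,14,15}
step 1: r1 <- 1                      {0,1,2,3,4,5,6,7,8,9,10,11,12,13,14,15}
step 2: eval (r1 < (1 + (element // 3))) {0,1,2,3,4,5,6,7,8,9,10,11,12,13,14,15}
step 3: r1 <- (element - r1)         {3,4,5,6,7,8,9,10,11,12,13,14,15}
step 4: r1 <- (r1 + 1)               {3,4,5,6,7,8,9,10,11,12,13,14,15}
step 5: eval (r1 < (1 + (element // 3))) {3,4,5,6,7,8,9,10,11,12,13,14,15}
step 6: r0 <- 11                     {0,1,2,3,4,5,6,7,8,9,10,11,12,13,14,15}

Answer: 7 steps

r1: 1,1,1,3,4,5,6,7,8,9,10,11,12,13,14,15
r0: 11,11,11,11,11,11,11,11,11,11,11,11,11,11,11,11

steps = 7; useful = 103; efficiency = 103/112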